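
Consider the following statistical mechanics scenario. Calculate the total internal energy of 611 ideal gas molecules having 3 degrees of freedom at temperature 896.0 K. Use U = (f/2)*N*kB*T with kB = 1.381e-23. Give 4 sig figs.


Step 1: f/2 = 3/2 = 1.5
Step 2: N*kB*T = 611*1.381e-23*896.0 = 7.56e-18
Step 3: U = 1.5 * 7.56e-18 = 1.134e-17 J

1.134e-17


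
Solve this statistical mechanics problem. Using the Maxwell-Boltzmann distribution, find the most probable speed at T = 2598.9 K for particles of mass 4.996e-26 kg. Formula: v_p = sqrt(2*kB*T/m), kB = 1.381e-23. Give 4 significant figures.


Step 1: Numerator = 2*kB*T = 2*1.381e-23*2598.9 = 7.178e-20
Step 2: Ratio = 7.178e-20 / 4.996e-26 = 1.437e+06
Step 3: v_p = sqrt(1.437e+06) = 1199 m/s

1199


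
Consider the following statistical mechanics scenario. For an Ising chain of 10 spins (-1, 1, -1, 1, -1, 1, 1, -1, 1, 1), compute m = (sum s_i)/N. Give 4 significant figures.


Step 1: Count up spins (+1): 6, down spins (-1): 4
Step 2: Total magnetization M = 6 - 4 = 2
Step 3: m = M/N = 2/10 = 0.2

0.2


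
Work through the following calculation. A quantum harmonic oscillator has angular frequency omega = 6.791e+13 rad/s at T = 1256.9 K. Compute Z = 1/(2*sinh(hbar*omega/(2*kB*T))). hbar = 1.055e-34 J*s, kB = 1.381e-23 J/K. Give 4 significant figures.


Step 1: Compute x = hbar*omega/(kB*T) = 1.055e-34*6.791e+13/(1.381e-23*1256.9) = 0.4128
Step 2: x/2 = 0.2064
Step 3: sinh(x/2) = 0.2078
Step 4: Z = 1/(2*0.2078) = 2.406

2.406


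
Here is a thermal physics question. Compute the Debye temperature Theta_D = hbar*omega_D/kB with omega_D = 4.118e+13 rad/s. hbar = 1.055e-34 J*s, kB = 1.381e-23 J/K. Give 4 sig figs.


Step 1: hbar*omega_D = 1.055e-34 * 4.118e+13 = 4.344e-21 J
Step 2: Theta_D = 4.344e-21 / 1.381e-23
Step 3: Theta_D = 314.6 K

314.6


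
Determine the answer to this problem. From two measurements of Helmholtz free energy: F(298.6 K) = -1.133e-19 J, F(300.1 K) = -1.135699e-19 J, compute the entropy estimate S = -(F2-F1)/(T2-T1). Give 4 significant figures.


Step 1: dF = F2 - F1 = -1.135699e-19 - (-1.133e-19) = -2.699e-22 J
Step 2: dT = T2 - T1 = 300.1 - 298.6 = 1.5 K
Step 3: S = -dF/dT = -(-2.699e-22)/1.5 = 1.799e-22 J/K

1.799e-22


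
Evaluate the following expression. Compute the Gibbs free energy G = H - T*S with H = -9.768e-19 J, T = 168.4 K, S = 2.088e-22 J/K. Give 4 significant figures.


Step 1: T*S = 168.4 * 2.088e-22 = 3.516e-20 J
Step 2: G = H - T*S = -9.768e-19 - 3.516e-20
Step 3: G = -1.012e-18 J

-1.012e-18


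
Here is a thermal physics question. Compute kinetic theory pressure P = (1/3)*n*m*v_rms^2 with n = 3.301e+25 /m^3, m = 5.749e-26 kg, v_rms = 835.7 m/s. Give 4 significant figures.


Step 1: v_rms^2 = 835.7^2 = 6.984e+05
Step 2: n*m = 3.301e+25*5.749e-26 = 1.898
Step 3: P = (1/3)*1.898*6.984e+05 = 4.418e+05 Pa

4.418e+05


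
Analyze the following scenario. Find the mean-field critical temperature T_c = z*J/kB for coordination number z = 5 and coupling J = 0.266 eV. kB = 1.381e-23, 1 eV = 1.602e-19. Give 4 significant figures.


Step 1: z*J = 5*0.266 = 1.33 eV
Step 2: Convert to Joules: 1.33*1.602e-19 = 2.131e-19 J
Step 3: T_c = 2.131e-19 / 1.381e-23 = 1.543e+04 K

1.543e+04


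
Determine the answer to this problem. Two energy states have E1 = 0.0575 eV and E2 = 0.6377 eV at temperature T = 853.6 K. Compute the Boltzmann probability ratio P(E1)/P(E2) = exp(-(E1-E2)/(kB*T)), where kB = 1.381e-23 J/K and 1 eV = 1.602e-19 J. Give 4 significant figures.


Step 1: Compute energy difference dE = E1 - E2 = 0.0575 - 0.6377 = -0.5802 eV
Step 2: Convert to Joules: dE_J = -0.5802 * 1.602e-19 = -9.295e-20 J
Step 3: Compute exponent = -dE_J / (kB * T) = -(-9.295e-20) / (1.381e-23 * 853.6) = 7.885
Step 4: P(E1)/P(E2) = exp(7.885) = 2657

2657


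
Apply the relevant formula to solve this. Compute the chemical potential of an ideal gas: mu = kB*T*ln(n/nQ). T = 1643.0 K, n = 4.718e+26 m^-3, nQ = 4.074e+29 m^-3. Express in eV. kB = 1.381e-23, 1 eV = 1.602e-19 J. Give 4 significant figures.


Step 1: n/nQ = 4.718e+26/4.074e+29 = 0.001158
Step 2: ln(n/nQ) = -6.761
Step 3: mu = kB*T*ln(n/nQ) = 2.269e-20*-6.761 = -1.534e-19 J
Step 4: Convert to eV: -1.534e-19/1.602e-19 = -0.9576 eV

-0.9576


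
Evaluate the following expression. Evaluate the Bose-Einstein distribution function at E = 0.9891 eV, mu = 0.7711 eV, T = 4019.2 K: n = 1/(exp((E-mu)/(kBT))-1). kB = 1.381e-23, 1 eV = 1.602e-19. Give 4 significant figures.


Step 1: (E - mu) = 0.218 eV
Step 2: x = (E-mu)*eV/(kB*T) = 0.218*1.602e-19/(1.381e-23*4019.2) = 0.6292
Step 3: exp(x) = 1.876
Step 4: n = 1/(exp(x)-1) = 1.141

1.141


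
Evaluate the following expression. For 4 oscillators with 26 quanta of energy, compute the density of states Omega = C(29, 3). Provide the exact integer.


Step 1: Use binomial coefficient C(29, 3)
Step 2: Numerator = 29! / 26!
Step 3: Denominator = 3!
Step 4: Omega = 3654

3654


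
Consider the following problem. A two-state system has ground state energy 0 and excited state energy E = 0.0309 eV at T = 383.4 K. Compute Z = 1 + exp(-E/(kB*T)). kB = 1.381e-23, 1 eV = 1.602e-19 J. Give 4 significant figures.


Step 1: Compute beta*E = E*eV/(kB*T) = 0.0309*1.602e-19/(1.381e-23*383.4) = 0.9349
Step 2: exp(-beta*E) = exp(-0.9349) = 0.3926
Step 3: Z = 1 + 0.3926 = 1.393

1.393


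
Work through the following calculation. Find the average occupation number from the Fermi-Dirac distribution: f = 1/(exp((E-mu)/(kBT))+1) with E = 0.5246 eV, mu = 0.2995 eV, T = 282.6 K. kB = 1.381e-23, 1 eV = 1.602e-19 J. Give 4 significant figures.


Step 1: (E - mu) = 0.5246 - 0.2995 = 0.2251 eV
Step 2: Convert: (E-mu)*eV = 3.606e-20 J
Step 3: x = (E-mu)*eV/(kB*T) = 9.24
Step 4: f = 1/(exp(9.24)+1) = 9.707e-05

9.707e-05


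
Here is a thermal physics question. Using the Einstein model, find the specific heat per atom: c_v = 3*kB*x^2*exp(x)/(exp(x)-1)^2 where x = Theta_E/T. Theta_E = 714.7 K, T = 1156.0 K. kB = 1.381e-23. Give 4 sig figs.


Step 1: x = Theta_E/T = 714.7/1156.0 = 0.6183
Step 2: x^2 = 0.3822
Step 3: exp(x) = 1.856
Step 4: c_v = 3*1.381e-23*0.3822*1.856/(1.856-1)^2 = 4.014e-23

4.014e-23


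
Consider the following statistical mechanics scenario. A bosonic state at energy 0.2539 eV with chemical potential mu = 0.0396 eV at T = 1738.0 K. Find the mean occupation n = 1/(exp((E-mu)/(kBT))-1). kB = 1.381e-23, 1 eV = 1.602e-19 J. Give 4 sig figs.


Step 1: (E - mu) = 0.2143 eV
Step 2: x = (E-mu)*eV/(kB*T) = 0.2143*1.602e-19/(1.381e-23*1738.0) = 1.43
Step 3: exp(x) = 4.18
Step 4: n = 1/(exp(x)-1) = 0.3145

0.3145


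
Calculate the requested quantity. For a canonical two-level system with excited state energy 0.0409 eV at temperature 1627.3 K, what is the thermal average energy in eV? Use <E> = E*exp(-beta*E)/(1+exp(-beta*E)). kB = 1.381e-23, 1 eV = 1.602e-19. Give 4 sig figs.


Step 1: beta*E = 0.0409*1.602e-19/(1.381e-23*1627.3) = 0.2916
Step 2: exp(-beta*E) = 0.7471
Step 3: <E> = 0.0409*0.7471/(1+0.7471) = 0.01749 eV

0.01749


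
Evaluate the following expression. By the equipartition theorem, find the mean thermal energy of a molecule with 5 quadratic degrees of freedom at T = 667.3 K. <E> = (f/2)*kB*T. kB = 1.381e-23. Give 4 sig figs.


Step 1: f/2 = 5/2 = 2.5
Step 2: kB*T = 1.381e-23 * 667.3 = 9.215e-21
Step 3: <E> = 2.5 * 9.215e-21 = 2.304e-20 J

2.304e-20


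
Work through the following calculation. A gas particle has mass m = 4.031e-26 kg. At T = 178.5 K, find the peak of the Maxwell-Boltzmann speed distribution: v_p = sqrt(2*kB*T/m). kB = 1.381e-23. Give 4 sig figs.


Step 1: Numerator = 2*kB*T = 2*1.381e-23*178.5 = 4.93e-21
Step 2: Ratio = 4.93e-21 / 4.031e-26 = 1.223e+05
Step 3: v_p = sqrt(1.223e+05) = 349.7 m/s

349.7


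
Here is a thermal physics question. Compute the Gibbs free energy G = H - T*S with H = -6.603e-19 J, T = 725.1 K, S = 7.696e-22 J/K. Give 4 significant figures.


Step 1: T*S = 725.1 * 7.696e-22 = 5.58e-19 J
Step 2: G = H - T*S = -6.603e-19 - 5.58e-19
Step 3: G = -1.218e-18 J

-1.218e-18


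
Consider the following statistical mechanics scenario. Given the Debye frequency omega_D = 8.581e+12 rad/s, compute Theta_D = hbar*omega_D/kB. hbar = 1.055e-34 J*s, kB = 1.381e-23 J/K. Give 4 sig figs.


Step 1: hbar*omega_D = 1.055e-34 * 8.581e+12 = 9.053e-22 J
Step 2: Theta_D = 9.053e-22 / 1.381e-23
Step 3: Theta_D = 65.55 K

65.55


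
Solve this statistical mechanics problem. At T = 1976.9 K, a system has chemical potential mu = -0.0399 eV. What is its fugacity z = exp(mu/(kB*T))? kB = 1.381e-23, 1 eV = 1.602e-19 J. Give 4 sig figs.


Step 1: Convert mu to Joules: -0.0399*1.602e-19 = -6.392e-21 J
Step 2: kB*T = 1.381e-23*1976.9 = 2.73e-20 J
Step 3: mu/(kB*T) = -0.2341
Step 4: z = exp(-0.2341) = 0.7913

0.7913


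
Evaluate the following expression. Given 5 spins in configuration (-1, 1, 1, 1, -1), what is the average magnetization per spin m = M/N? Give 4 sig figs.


Step 1: Count up spins (+1): 3, down spins (-1): 2
Step 2: Total magnetization M = 3 - 2 = 1
Step 3: m = M/N = 1/5 = 0.2

0.2


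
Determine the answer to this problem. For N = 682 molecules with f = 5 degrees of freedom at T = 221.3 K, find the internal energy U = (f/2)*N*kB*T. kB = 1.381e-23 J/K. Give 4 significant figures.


Step 1: f/2 = 5/2 = 2.5
Step 2: N*kB*T = 682*1.381e-23*221.3 = 2.084e-18
Step 3: U = 2.5 * 2.084e-18 = 5.211e-18 J

5.211e-18


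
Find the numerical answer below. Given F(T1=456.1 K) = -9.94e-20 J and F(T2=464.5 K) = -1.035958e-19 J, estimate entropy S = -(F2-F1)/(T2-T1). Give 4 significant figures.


Step 1: dF = F2 - F1 = -1.035958e-19 - (-9.94e-20) = -4.1958e-21 J
Step 2: dT = T2 - T1 = 464.5 - 456.1 = 8.4 K
Step 3: S = -dF/dT = -(-4.1958e-21)/8.4 = 4.995e-22 J/K

4.995e-22


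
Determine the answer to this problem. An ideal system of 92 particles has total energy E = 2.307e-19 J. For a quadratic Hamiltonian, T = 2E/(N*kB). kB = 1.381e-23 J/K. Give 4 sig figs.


Step 1: Numerator = 2*E = 2*2.307e-19 = 4.614e-19 J
Step 2: Denominator = N*kB = 92*1.381e-23 = 1.271e-21
Step 3: T = 4.614e-19 / 1.271e-21 = 363.2 K

363.2


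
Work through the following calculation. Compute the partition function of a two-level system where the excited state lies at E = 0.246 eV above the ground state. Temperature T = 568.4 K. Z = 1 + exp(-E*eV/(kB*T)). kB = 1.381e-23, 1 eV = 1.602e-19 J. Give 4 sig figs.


Step 1: Compute beta*E = E*eV/(kB*T) = 0.246*1.602e-19/(1.381e-23*568.4) = 5.021
Step 2: exp(-beta*E) = exp(-5.021) = 0.006601
Step 3: Z = 1 + 0.006601 = 1.007

1.007


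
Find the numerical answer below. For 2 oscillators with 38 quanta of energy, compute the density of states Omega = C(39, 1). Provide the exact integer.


Step 1: Use binomial coefficient C(39, 1)
Step 2: Numerator = 39! / 38!
Step 3: Denominator = 1!
Step 4: Omega = 39

39


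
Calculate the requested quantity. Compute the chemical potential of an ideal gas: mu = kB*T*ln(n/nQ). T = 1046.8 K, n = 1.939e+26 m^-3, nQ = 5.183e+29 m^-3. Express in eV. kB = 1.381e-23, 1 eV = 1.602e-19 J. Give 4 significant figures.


Step 1: n/nQ = 1.939e+26/5.183e+29 = 0.0003741
Step 2: ln(n/nQ) = -7.891
Step 3: mu = kB*T*ln(n/nQ) = 1.446e-20*-7.891 = -1.141e-19 J
Step 4: Convert to eV: -1.141e-19/1.602e-19 = -0.7121 eV

-0.7121


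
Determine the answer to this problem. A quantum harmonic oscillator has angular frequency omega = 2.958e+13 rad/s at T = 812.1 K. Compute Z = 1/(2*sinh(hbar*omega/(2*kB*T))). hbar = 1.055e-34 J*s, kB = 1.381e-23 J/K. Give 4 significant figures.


Step 1: Compute x = hbar*omega/(kB*T) = 1.055e-34*2.958e+13/(1.381e-23*812.1) = 0.2783
Step 2: x/2 = 0.1391
Step 3: sinh(x/2) = 0.1396
Step 4: Z = 1/(2*0.1396) = 3.582

3.582


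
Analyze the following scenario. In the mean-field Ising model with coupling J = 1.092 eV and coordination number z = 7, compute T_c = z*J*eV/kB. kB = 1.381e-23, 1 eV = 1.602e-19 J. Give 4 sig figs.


Step 1: z*J = 7*1.092 = 7.644 eV
Step 2: Convert to Joules: 7.644*1.602e-19 = 1.225e-18 J
Step 3: T_c = 1.225e-18 / 1.381e-23 = 8.867e+04 K

8.867e+04


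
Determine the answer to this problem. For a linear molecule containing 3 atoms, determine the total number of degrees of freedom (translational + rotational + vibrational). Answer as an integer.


Step 1: Translational DOF = 3
Step 2: Rotational DOF (linear) = 2
Step 3: Vibrational DOF = 3*3 - 5 = 4
Step 4: Total = 3 + 2 + 4 = 9

9


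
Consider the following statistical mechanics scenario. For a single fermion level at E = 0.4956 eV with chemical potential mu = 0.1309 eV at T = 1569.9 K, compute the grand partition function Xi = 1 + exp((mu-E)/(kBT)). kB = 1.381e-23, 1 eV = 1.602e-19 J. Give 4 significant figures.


Step 1: (mu - E) = 0.1309 - 0.4956 = -0.3647 eV
Step 2: x = (mu-E)*eV/(kB*T) = -0.3647*1.602e-19/(1.381e-23*1569.9) = -2.695
Step 3: exp(x) = 0.06755
Step 4: Xi = 1 + 0.06755 = 1.068

1.068


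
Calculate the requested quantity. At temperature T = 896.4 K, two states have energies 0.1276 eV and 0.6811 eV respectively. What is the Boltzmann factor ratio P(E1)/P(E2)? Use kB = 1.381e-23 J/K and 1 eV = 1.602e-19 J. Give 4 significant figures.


Step 1: Compute energy difference dE = E1 - E2 = 0.1276 - 0.6811 = -0.5535 eV
Step 2: Convert to Joules: dE_J = -0.5535 * 1.602e-19 = -8.867e-20 J
Step 3: Compute exponent = -dE_J / (kB * T) = -(-8.867e-20) / (1.381e-23 * 896.4) = 7.163
Step 4: P(E1)/P(E2) = exp(7.163) = 1291

1291


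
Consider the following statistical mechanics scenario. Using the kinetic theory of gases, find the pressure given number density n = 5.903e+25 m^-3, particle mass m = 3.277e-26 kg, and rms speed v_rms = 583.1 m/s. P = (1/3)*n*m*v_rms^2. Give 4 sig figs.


Step 1: v_rms^2 = 583.1^2 = 3.4e+05
Step 2: n*m = 5.903e+25*3.277e-26 = 1.934
Step 3: P = (1/3)*1.934*3.4e+05 = 2.192e+05 Pa

2.192e+05


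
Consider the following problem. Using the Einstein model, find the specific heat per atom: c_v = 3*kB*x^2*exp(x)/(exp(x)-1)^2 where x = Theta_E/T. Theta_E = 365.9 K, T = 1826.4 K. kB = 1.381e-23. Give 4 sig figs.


Step 1: x = Theta_E/T = 365.9/1826.4 = 0.2003
Step 2: x^2 = 0.04014
Step 3: exp(x) = 1.222
Step 4: c_v = 3*1.381e-23*0.04014*1.222/(1.222-1)^2 = 4.129e-23

4.129e-23


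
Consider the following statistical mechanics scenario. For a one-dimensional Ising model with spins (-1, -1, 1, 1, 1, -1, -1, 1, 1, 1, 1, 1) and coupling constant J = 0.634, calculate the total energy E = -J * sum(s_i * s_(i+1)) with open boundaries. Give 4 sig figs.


Step 1: Nearest-neighbor products: 1, -1, 1, 1, -1, 1, -1, 1, 1, 1, 1
Step 2: Sum of products = 5
Step 3: E = -0.634 * 5 = -3.17

-3.17


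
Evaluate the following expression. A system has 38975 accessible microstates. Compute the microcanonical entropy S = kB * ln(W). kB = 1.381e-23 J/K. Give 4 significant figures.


Step 1: ln(W) = ln(38975) = 10.57
Step 2: S = kB * ln(W) = 1.381e-23 * 10.57
Step 3: S = 1.46e-22 J/K

1.46e-22


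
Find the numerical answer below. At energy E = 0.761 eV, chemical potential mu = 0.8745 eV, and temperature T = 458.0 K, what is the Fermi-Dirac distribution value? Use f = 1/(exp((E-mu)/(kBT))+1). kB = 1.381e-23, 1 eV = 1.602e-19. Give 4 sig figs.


Step 1: (E - mu) = 0.761 - 0.8745 = -0.1135 eV
Step 2: Convert: (E-mu)*eV = -1.818e-20 J
Step 3: x = (E-mu)*eV/(kB*T) = -2.875
Step 4: f = 1/(exp(-2.875)+1) = 0.9466

0.9466


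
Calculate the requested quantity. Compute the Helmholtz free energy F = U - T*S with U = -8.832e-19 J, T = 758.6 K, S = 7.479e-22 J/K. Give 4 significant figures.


Step 1: T*S = 758.6 * 7.479e-22 = 5.674e-19 J
Step 2: F = U - T*S = -8.832e-19 - 5.674e-19
Step 3: F = -1.451e-18 J

-1.451e-18


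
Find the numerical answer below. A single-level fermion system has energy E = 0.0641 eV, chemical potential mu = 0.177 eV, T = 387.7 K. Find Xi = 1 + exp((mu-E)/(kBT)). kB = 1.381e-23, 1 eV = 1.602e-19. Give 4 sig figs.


Step 1: (mu - E) = 0.177 - 0.0641 = 0.1129 eV
Step 2: x = (mu-E)*eV/(kB*T) = 0.1129*1.602e-19/(1.381e-23*387.7) = 3.378
Step 3: exp(x) = 29.31
Step 4: Xi = 1 + 29.31 = 30.31

30.31


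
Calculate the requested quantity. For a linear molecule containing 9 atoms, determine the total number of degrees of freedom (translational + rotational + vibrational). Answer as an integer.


Step 1: Translational DOF = 3
Step 2: Rotational DOF (linear) = 2
Step 3: Vibrational DOF = 3*9 - 5 = 22
Step 4: Total = 3 + 2 + 22 = 27

27


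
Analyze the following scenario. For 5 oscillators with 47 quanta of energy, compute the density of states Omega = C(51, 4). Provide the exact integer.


Step 1: Use binomial coefficient C(51, 4)
Step 2: Numerator = 51! / 47!
Step 3: Denominator = 4!
Step 4: Omega = 249900

249900


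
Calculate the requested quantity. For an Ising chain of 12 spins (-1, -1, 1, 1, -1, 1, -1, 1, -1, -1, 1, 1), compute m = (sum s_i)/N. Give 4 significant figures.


Step 1: Count up spins (+1): 6, down spins (-1): 6
Step 2: Total magnetization M = 6 - 6 = 0
Step 3: m = M/N = 0/12 = 0

0


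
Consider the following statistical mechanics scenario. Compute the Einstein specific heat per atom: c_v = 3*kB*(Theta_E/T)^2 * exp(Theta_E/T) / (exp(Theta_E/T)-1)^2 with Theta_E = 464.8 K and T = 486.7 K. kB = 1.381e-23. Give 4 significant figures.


Step 1: x = Theta_E/T = 464.8/486.7 = 0.955
Step 2: x^2 = 0.912
Step 3: exp(x) = 2.599
Step 4: c_v = 3*1.381e-23*0.912*2.599/(2.599-1)^2 = 3.842e-23

3.842e-23


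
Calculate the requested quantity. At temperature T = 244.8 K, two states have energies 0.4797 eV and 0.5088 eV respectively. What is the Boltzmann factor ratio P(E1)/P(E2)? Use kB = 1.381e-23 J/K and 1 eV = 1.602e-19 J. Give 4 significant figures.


Step 1: Compute energy difference dE = E1 - E2 = 0.4797 - 0.5088 = -0.0291 eV
Step 2: Convert to Joules: dE_J = -0.0291 * 1.602e-19 = -4.662e-21 J
Step 3: Compute exponent = -dE_J / (kB * T) = -(-4.662e-21) / (1.381e-23 * 244.8) = 1.379
Step 4: P(E1)/P(E2) = exp(1.379) = 3.971

3.971


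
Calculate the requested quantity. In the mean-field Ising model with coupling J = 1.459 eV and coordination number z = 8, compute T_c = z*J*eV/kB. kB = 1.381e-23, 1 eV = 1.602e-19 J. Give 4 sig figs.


Step 1: z*J = 8*1.459 = 11.67 eV
Step 2: Convert to Joules: 11.67*1.602e-19 = 1.87e-18 J
Step 3: T_c = 1.87e-18 / 1.381e-23 = 1.354e+05 K

1.354e+05


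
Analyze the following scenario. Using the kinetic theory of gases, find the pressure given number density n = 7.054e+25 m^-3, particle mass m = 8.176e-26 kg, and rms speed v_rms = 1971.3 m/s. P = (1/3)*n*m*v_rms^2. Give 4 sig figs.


Step 1: v_rms^2 = 1971.3^2 = 3.886e+06
Step 2: n*m = 7.054e+25*8.176e-26 = 5.767
Step 3: P = (1/3)*5.767*3.886e+06 = 7.471e+06 Pa

7.471e+06


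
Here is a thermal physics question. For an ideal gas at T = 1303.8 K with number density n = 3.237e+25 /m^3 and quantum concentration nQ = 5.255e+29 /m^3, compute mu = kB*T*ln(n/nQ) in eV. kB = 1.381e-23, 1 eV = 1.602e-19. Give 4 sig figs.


Step 1: n/nQ = 3.237e+25/5.255e+29 = 6.16e-05
Step 2: ln(n/nQ) = -9.695
Step 3: mu = kB*T*ln(n/nQ) = 1.801e-20*-9.695 = -1.746e-19 J
Step 4: Convert to eV: -1.746e-19/1.602e-19 = -1.09 eV

-1.09


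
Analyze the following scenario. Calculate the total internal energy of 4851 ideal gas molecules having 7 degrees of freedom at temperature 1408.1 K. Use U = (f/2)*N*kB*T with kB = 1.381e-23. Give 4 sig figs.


Step 1: f/2 = 7/2 = 3.5
Step 2: N*kB*T = 4851*1.381e-23*1408.1 = 9.433e-17
Step 3: U = 3.5 * 9.433e-17 = 3.302e-16 J

3.302e-16


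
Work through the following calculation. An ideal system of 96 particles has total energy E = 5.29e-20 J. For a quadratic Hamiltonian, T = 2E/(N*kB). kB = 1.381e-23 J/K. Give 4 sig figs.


Step 1: Numerator = 2*E = 2*5.29e-20 = 1.058e-19 J
Step 2: Denominator = N*kB = 96*1.381e-23 = 1.326e-21
Step 3: T = 1.058e-19 / 1.326e-21 = 79.8 K

79.8


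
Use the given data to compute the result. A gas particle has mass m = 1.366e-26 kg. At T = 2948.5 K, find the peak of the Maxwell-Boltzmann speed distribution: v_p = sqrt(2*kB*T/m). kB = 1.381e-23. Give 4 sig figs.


Step 1: Numerator = 2*kB*T = 2*1.381e-23*2948.5 = 8.144e-20
Step 2: Ratio = 8.144e-20 / 1.366e-26 = 5.962e+06
Step 3: v_p = sqrt(5.962e+06) = 2442 m/s

2442


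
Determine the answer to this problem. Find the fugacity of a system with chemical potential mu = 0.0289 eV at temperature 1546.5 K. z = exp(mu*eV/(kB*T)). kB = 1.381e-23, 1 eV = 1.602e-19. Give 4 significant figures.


Step 1: Convert mu to Joules: 0.0289*1.602e-19 = 4.63e-21 J
Step 2: kB*T = 1.381e-23*1546.5 = 2.136e-20 J
Step 3: mu/(kB*T) = 0.2168
Step 4: z = exp(0.2168) = 1.242

1.242


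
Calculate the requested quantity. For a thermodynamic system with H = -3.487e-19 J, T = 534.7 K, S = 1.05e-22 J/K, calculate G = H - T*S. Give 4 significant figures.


Step 1: T*S = 534.7 * 1.05e-22 = 5.614e-20 J
Step 2: G = H - T*S = -3.487e-19 - 5.614e-20
Step 3: G = -4.048e-19 J

-4.048e-19


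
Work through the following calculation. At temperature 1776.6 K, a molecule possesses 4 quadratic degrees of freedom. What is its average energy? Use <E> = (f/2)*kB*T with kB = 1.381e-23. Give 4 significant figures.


Step 1: f/2 = 4/2 = 2
Step 2: kB*T = 1.381e-23 * 1776.6 = 2.453e-20
Step 3: <E> = 2 * 2.453e-20 = 4.907e-20 J

4.907e-20


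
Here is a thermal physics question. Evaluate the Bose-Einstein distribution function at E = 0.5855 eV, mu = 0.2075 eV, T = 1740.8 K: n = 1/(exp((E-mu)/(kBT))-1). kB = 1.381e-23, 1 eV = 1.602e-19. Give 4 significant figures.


Step 1: (E - mu) = 0.378 eV
Step 2: x = (E-mu)*eV/(kB*T) = 0.378*1.602e-19/(1.381e-23*1740.8) = 2.519
Step 3: exp(x) = 12.41
Step 4: n = 1/(exp(x)-1) = 0.0876

0.0876


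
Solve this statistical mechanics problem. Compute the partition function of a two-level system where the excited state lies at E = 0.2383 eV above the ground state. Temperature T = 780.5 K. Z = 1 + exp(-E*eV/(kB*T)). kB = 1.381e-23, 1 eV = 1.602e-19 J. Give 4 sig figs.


Step 1: Compute beta*E = E*eV/(kB*T) = 0.2383*1.602e-19/(1.381e-23*780.5) = 3.542
Step 2: exp(-beta*E) = exp(-3.542) = 0.02896
Step 3: Z = 1 + 0.02896 = 1.029

1.029


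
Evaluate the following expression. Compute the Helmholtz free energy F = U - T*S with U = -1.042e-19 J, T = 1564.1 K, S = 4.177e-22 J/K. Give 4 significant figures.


Step 1: T*S = 1564.1 * 4.177e-22 = 6.533e-19 J
Step 2: F = U - T*S = -1.042e-19 - 6.533e-19
Step 3: F = -7.575e-19 J

-7.575e-19


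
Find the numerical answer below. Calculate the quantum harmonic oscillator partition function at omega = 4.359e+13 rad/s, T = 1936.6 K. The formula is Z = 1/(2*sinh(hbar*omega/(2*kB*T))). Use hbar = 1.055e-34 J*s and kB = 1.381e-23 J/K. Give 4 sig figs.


Step 1: Compute x = hbar*omega/(kB*T) = 1.055e-34*4.359e+13/(1.381e-23*1936.6) = 0.172
Step 2: x/2 = 0.08598
Step 3: sinh(x/2) = 0.08608
Step 4: Z = 1/(2*0.08608) = 5.808

5.808


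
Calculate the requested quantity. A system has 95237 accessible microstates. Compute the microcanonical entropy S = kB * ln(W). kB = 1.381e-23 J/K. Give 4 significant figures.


Step 1: ln(W) = ln(95237) = 11.46
Step 2: S = kB * ln(W) = 1.381e-23 * 11.46
Step 3: S = 1.583e-22 J/K

1.583e-22


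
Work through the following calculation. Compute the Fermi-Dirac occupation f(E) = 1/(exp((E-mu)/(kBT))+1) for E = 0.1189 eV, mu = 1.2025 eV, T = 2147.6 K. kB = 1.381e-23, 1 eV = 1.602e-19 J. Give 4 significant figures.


Step 1: (E - mu) = 0.1189 - 1.2025 = -1.084 eV
Step 2: Convert: (E-mu)*eV = -1.736e-19 J
Step 3: x = (E-mu)*eV/(kB*T) = -5.853
Step 4: f = 1/(exp(-5.853)+1) = 0.9971

0.9971


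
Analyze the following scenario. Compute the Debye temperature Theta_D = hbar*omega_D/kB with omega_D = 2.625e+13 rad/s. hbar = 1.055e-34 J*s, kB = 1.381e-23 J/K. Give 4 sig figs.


Step 1: hbar*omega_D = 1.055e-34 * 2.625e+13 = 2.769e-21 J
Step 2: Theta_D = 2.769e-21 / 1.381e-23
Step 3: Theta_D = 200.5 K

200.5


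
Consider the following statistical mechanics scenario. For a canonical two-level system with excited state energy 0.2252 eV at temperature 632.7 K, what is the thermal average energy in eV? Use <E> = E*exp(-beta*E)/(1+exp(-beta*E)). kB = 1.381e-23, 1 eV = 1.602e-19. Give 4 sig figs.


Step 1: beta*E = 0.2252*1.602e-19/(1.381e-23*632.7) = 4.129
Step 2: exp(-beta*E) = 0.0161
Step 3: <E> = 0.2252*0.0161/(1+0.0161) = 0.003568 eV

0.003568


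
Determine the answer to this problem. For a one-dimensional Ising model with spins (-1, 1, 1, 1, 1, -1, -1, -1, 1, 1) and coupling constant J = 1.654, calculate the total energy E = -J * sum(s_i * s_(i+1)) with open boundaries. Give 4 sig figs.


Step 1: Nearest-neighbor products: -1, 1, 1, 1, -1, 1, 1, -1, 1
Step 2: Sum of products = 3
Step 3: E = -1.654 * 3 = -4.962

-4.962


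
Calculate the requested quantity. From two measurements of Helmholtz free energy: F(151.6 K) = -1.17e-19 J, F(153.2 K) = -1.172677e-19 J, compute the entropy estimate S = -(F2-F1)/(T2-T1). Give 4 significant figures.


Step 1: dF = F2 - F1 = -1.172677e-19 - (-1.17e-19) = -2.677e-22 J
Step 2: dT = T2 - T1 = 153.2 - 151.6 = 1.6 K
Step 3: S = -dF/dT = -(-2.677e-22)/1.6 = 1.673e-22 J/K

1.673e-22


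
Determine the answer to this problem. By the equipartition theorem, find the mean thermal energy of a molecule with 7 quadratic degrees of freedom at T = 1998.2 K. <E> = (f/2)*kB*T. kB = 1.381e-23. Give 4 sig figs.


Step 1: f/2 = 7/2 = 3.5
Step 2: kB*T = 1.381e-23 * 1998.2 = 2.76e-20
Step 3: <E> = 3.5 * 2.76e-20 = 9.658e-20 J

9.658e-20


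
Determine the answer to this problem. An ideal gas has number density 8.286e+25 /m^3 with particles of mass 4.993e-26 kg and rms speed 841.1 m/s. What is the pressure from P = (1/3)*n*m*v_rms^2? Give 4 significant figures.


Step 1: v_rms^2 = 841.1^2 = 7.074e+05
Step 2: n*m = 8.286e+25*4.993e-26 = 4.137
Step 3: P = (1/3)*4.137*7.074e+05 = 9.756e+05 Pa

9.756e+05


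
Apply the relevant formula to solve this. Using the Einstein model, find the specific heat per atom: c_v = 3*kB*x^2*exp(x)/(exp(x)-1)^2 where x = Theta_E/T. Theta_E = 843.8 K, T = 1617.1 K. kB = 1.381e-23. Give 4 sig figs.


Step 1: x = Theta_E/T = 843.8/1617.1 = 0.5218
Step 2: x^2 = 0.2723
Step 3: exp(x) = 1.685
Step 4: c_v = 3*1.381e-23*0.2723*1.685/(1.685-1)^2 = 4.05e-23

4.05e-23


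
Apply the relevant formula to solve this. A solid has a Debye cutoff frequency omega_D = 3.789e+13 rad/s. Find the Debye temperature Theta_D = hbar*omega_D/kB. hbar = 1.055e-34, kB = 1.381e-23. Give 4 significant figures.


Step 1: hbar*omega_D = 1.055e-34 * 3.789e+13 = 3.997e-21 J
Step 2: Theta_D = 3.997e-21 / 1.381e-23
Step 3: Theta_D = 289.5 K

289.5


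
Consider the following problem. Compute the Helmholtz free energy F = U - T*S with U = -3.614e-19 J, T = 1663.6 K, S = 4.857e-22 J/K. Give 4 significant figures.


Step 1: T*S = 1663.6 * 4.857e-22 = 8.08e-19 J
Step 2: F = U - T*S = -3.614e-19 - 8.08e-19
Step 3: F = -1.169e-18 J

-1.169e-18


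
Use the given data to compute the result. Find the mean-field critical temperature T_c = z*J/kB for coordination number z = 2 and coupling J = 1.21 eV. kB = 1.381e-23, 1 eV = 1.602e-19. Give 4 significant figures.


Step 1: z*J = 2*1.21 = 2.42 eV
Step 2: Convert to Joules: 2.42*1.602e-19 = 3.877e-19 J
Step 3: T_c = 3.877e-19 / 1.381e-23 = 2.807e+04 K

2.807e+04


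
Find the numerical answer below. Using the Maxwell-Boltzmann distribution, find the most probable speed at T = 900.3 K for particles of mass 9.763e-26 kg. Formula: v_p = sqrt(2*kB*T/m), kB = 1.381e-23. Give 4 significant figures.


Step 1: Numerator = 2*kB*T = 2*1.381e-23*900.3 = 2.487e-20
Step 2: Ratio = 2.487e-20 / 9.763e-26 = 2.547e+05
Step 3: v_p = sqrt(2.547e+05) = 504.7 m/s

504.7


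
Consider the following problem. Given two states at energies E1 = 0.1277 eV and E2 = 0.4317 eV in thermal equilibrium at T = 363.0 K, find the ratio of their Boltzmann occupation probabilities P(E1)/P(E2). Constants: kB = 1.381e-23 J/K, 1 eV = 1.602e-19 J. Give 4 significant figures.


Step 1: Compute energy difference dE = E1 - E2 = 0.1277 - 0.4317 = -0.304 eV
Step 2: Convert to Joules: dE_J = -0.304 * 1.602e-19 = -4.87e-20 J
Step 3: Compute exponent = -dE_J / (kB * T) = -(-4.87e-20) / (1.381e-23 * 363.0) = 9.715
Step 4: P(E1)/P(E2) = exp(9.715) = 1.656e+04

1.656e+04


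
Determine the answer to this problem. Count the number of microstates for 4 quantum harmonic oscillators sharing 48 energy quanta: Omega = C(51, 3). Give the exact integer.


Step 1: Use binomial coefficient C(51, 3)
Step 2: Numerator = 51! / 48!
Step 3: Denominator = 3!
Step 4: Omega = 20825

20825


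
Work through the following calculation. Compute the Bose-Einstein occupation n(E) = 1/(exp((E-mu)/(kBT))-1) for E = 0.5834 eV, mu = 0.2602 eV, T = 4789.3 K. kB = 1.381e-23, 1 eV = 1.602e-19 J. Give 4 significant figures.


Step 1: (E - mu) = 0.3232 eV
Step 2: x = (E-mu)*eV/(kB*T) = 0.3232*1.602e-19/(1.381e-23*4789.3) = 0.7828
Step 3: exp(x) = 2.188
Step 4: n = 1/(exp(x)-1) = 0.842

0.842


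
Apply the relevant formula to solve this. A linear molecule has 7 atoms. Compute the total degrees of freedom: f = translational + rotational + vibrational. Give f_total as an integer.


Step 1: Translational DOF = 3
Step 2: Rotational DOF (linear) = 2
Step 3: Vibrational DOF = 3*7 - 5 = 16
Step 4: Total = 3 + 2 + 16 = 21

21


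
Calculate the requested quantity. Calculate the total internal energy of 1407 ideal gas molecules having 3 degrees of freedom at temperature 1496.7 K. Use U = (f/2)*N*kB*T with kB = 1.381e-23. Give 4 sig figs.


Step 1: f/2 = 3/2 = 1.5
Step 2: N*kB*T = 1407*1.381e-23*1496.7 = 2.908e-17
Step 3: U = 1.5 * 2.908e-17 = 4.362e-17 J

4.362e-17


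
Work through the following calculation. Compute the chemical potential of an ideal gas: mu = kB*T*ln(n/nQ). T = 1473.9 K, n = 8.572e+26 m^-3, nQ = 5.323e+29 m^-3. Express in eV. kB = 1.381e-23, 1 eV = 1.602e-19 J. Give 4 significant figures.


Step 1: n/nQ = 8.572e+26/5.323e+29 = 0.00161
Step 2: ln(n/nQ) = -6.431
Step 3: mu = kB*T*ln(n/nQ) = 2.035e-20*-6.431 = -1.309e-19 J
Step 4: Convert to eV: -1.309e-19/1.602e-19 = -0.8171 eV

-0.8171


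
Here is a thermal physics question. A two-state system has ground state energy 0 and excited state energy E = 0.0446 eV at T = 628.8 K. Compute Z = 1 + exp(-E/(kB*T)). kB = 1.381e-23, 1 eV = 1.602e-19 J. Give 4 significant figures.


Step 1: Compute beta*E = E*eV/(kB*T) = 0.0446*1.602e-19/(1.381e-23*628.8) = 0.8228
Step 2: exp(-beta*E) = exp(-0.8228) = 0.4392
Step 3: Z = 1 + 0.4392 = 1.439

1.439


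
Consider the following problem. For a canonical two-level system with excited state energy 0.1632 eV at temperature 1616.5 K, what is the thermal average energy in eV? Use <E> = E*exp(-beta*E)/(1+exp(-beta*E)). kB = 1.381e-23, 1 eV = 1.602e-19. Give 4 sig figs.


Step 1: beta*E = 0.1632*1.602e-19/(1.381e-23*1616.5) = 1.171
Step 2: exp(-beta*E) = 0.31
Step 3: <E> = 0.1632*0.31/(1+0.31) = 0.03862 eV

0.03862


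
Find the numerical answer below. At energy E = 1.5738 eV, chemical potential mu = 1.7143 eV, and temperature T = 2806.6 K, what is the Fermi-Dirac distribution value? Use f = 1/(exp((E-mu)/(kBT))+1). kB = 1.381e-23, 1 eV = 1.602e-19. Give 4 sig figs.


Step 1: (E - mu) = 1.5738 - 1.7143 = -0.1405 eV
Step 2: Convert: (E-mu)*eV = -2.251e-20 J
Step 3: x = (E-mu)*eV/(kB*T) = -0.5807
Step 4: f = 1/(exp(-0.5807)+1) = 0.6412

0.6412


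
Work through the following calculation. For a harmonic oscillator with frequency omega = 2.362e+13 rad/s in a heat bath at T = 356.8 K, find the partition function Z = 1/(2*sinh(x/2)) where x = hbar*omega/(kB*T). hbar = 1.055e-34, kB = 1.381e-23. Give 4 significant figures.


Step 1: Compute x = hbar*omega/(kB*T) = 1.055e-34*2.362e+13/(1.381e-23*356.8) = 0.5057
Step 2: x/2 = 0.2529
Step 3: sinh(x/2) = 0.2556
Step 4: Z = 1/(2*0.2556) = 1.956

1.956


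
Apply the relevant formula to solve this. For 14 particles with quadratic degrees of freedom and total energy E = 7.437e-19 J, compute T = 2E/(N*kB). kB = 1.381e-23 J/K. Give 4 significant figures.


Step 1: Numerator = 2*E = 2*7.437e-19 = 1.487e-18 J
Step 2: Denominator = N*kB = 14*1.381e-23 = 1.933e-22
Step 3: T = 1.487e-18 / 1.933e-22 = 7693 K

7693


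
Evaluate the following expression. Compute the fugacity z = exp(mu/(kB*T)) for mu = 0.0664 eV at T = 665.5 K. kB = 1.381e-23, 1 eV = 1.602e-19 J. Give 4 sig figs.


Step 1: Convert mu to Joules: 0.0664*1.602e-19 = 1.064e-20 J
Step 2: kB*T = 1.381e-23*665.5 = 9.191e-21 J
Step 3: mu/(kB*T) = 1.157
Step 4: z = exp(1.157) = 3.182

3.182


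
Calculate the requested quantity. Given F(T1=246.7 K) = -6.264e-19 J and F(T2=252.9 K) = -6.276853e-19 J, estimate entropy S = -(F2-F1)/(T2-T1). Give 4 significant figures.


Step 1: dF = F2 - F1 = -6.276853e-19 - (-6.264e-19) = -1.2853e-21 J
Step 2: dT = T2 - T1 = 252.9 - 246.7 = 6.2 K
Step 3: S = -dF/dT = -(-1.2853e-21)/6.2 = 2.073e-22 J/K

2.073e-22


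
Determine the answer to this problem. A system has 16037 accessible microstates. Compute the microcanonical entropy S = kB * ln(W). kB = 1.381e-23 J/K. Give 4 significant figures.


Step 1: ln(W) = ln(16037) = 9.683
Step 2: S = kB * ln(W) = 1.381e-23 * 9.683
Step 3: S = 1.337e-22 J/K

1.337e-22


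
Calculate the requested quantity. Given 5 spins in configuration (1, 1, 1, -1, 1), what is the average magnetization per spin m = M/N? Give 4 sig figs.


Step 1: Count up spins (+1): 4, down spins (-1): 1
Step 2: Total magnetization M = 4 - 1 = 3
Step 3: m = M/N = 3/5 = 0.6

0.6


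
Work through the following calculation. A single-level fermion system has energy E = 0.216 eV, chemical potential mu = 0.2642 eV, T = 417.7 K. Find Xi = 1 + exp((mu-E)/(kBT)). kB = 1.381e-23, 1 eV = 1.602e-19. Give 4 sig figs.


Step 1: (mu - E) = 0.2642 - 0.216 = 0.0482 eV
Step 2: x = (mu-E)*eV/(kB*T) = 0.0482*1.602e-19/(1.381e-23*417.7) = 1.339
Step 3: exp(x) = 3.814
Step 4: Xi = 1 + 3.814 = 4.814

4.814


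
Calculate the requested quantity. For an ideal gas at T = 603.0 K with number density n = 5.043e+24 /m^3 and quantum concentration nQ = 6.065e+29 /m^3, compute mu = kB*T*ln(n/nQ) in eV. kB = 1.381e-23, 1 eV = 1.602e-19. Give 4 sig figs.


Step 1: n/nQ = 5.043e+24/6.065e+29 = 8.315e-06
Step 2: ln(n/nQ) = -11.7
Step 3: mu = kB*T*ln(n/nQ) = 8.327e-21*-11.7 = -9.741e-20 J
Step 4: Convert to eV: -9.741e-20/1.602e-19 = -0.6081 eV

-0.6081


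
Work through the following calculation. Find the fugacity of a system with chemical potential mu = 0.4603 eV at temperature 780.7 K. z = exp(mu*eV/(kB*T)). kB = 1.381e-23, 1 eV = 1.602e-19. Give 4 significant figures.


Step 1: Convert mu to Joules: 0.4603*1.602e-19 = 7.374e-20 J
Step 2: kB*T = 1.381e-23*780.7 = 1.078e-20 J
Step 3: mu/(kB*T) = 6.84
Step 4: z = exp(6.84) = 934

934


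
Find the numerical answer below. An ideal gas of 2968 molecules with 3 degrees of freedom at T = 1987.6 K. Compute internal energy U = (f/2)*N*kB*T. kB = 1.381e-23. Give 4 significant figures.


Step 1: f/2 = 3/2 = 1.5
Step 2: N*kB*T = 2968*1.381e-23*1987.6 = 8.147e-17
Step 3: U = 1.5 * 8.147e-17 = 1.222e-16 J

1.222e-16


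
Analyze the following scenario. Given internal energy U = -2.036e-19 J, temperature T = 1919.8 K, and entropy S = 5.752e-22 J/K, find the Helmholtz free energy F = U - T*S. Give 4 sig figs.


Step 1: T*S = 1919.8 * 5.752e-22 = 1.104e-18 J
Step 2: F = U - T*S = -2.036e-19 - 1.104e-18
Step 3: F = -1.308e-18 J

-1.308e-18


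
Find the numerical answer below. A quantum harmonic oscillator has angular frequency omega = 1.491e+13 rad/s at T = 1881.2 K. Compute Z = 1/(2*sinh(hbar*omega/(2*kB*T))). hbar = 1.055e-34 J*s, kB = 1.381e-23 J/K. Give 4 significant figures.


Step 1: Compute x = hbar*omega/(kB*T) = 1.055e-34*1.491e+13/(1.381e-23*1881.2) = 0.06055
Step 2: x/2 = 0.03027
Step 3: sinh(x/2) = 0.03028
Step 4: Z = 1/(2*0.03028) = 16.51

16.51


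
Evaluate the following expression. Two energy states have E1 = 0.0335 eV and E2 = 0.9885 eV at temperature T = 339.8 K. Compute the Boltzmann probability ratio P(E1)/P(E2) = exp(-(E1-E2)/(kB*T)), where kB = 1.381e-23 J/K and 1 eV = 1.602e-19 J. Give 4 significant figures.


Step 1: Compute energy difference dE = E1 - E2 = 0.0335 - 0.9885 = -0.955 eV
Step 2: Convert to Joules: dE_J = -0.955 * 1.602e-19 = -1.53e-19 J
Step 3: Compute exponent = -dE_J / (kB * T) = -(-1.53e-19) / (1.381e-23 * 339.8) = 32.6
Step 4: P(E1)/P(E2) = exp(32.6) = 1.442e+14

1.442e+14


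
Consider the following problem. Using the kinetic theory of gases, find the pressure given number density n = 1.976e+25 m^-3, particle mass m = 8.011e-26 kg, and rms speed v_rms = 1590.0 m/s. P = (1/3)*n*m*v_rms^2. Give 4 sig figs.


Step 1: v_rms^2 = 1590.0^2 = 2.528e+06
Step 2: n*m = 1.976e+25*8.011e-26 = 1.583
Step 3: P = (1/3)*1.583*2.528e+06 = 1.334e+06 Pa

1.334e+06


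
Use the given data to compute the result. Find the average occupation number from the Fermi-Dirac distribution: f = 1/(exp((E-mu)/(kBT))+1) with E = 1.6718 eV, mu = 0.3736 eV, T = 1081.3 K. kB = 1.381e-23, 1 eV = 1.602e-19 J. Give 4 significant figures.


Step 1: (E - mu) = 1.6718 - 0.3736 = 1.298 eV
Step 2: Convert: (E-mu)*eV = 2.08e-19 J
Step 3: x = (E-mu)*eV/(kB*T) = 13.93
Step 4: f = 1/(exp(13.93)+1) = 8.943e-07

8.943e-07


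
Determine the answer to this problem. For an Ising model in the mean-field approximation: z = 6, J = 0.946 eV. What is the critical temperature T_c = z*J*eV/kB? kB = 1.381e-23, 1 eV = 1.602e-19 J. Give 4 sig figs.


Step 1: z*J = 6*0.946 = 5.676 eV
Step 2: Convert to Joules: 5.676*1.602e-19 = 9.093e-19 J
Step 3: T_c = 9.093e-19 / 1.381e-23 = 6.584e+04 K

6.584e+04


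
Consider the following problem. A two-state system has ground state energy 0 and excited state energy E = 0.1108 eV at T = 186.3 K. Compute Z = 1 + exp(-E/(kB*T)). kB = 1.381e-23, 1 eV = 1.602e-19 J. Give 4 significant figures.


Step 1: Compute beta*E = E*eV/(kB*T) = 0.1108*1.602e-19/(1.381e-23*186.3) = 6.899
Step 2: exp(-beta*E) = exp(-6.899) = 0.001009
Step 3: Z = 1 + 0.001009 = 1.001

1.001


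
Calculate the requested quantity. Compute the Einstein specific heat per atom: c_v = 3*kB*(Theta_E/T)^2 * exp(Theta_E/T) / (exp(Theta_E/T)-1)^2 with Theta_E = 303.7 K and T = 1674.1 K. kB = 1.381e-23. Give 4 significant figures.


Step 1: x = Theta_E/T = 303.7/1674.1 = 0.1814
Step 2: x^2 = 0.03291
Step 3: exp(x) = 1.199
Step 4: c_v = 3*1.381e-23*0.03291*1.199/(1.199-1)^2 = 4.132e-23

4.132e-23


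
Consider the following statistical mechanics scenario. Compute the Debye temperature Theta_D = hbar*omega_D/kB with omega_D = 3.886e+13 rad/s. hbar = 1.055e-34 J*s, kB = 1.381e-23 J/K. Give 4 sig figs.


Step 1: hbar*omega_D = 1.055e-34 * 3.886e+13 = 4.1e-21 J
Step 2: Theta_D = 4.1e-21 / 1.381e-23
Step 3: Theta_D = 296.9 K

296.9


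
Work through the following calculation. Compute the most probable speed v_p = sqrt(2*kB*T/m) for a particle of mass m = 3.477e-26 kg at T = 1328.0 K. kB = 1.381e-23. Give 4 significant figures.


Step 1: Numerator = 2*kB*T = 2*1.381e-23*1328.0 = 3.668e-20
Step 2: Ratio = 3.668e-20 / 3.477e-26 = 1.055e+06
Step 3: v_p = sqrt(1.055e+06) = 1027 m/s

1027


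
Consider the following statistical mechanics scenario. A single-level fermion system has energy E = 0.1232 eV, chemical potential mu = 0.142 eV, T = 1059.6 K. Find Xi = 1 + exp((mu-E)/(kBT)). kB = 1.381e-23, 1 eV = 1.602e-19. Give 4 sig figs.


Step 1: (mu - E) = 0.142 - 0.1232 = 0.0188 eV
Step 2: x = (mu-E)*eV/(kB*T) = 0.0188*1.602e-19/(1.381e-23*1059.6) = 0.2058
Step 3: exp(x) = 1.229
Step 4: Xi = 1 + 1.229 = 2.229

2.229


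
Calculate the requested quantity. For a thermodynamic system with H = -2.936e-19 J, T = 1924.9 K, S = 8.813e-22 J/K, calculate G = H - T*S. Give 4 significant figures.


Step 1: T*S = 1924.9 * 8.813e-22 = 1.696e-18 J
Step 2: G = H - T*S = -2.936e-19 - 1.696e-18
Step 3: G = -1.99e-18 J

-1.99e-18


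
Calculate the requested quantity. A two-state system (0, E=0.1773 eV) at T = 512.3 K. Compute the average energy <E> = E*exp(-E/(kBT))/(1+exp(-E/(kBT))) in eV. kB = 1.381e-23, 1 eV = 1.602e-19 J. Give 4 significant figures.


Step 1: beta*E = 0.1773*1.602e-19/(1.381e-23*512.3) = 4.015
Step 2: exp(-beta*E) = 0.01805
Step 3: <E> = 0.1773*0.01805/(1+0.01805) = 0.003143 eV

0.003143
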